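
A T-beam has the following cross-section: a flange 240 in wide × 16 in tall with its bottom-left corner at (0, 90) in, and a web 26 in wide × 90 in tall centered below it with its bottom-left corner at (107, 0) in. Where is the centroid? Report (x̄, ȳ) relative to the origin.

web: A = 26 × 90 = 2340.00, centroid at (120.00, 45.00).
flange: A = 240 × 16 = 3840.00, centroid at (120.00, 98.00).
ΣA = 6180.00 in²
ΣAx̄ = (2340.00)(120.00) + (3840.00)(120.00) = 741600.00 in³
ΣAȳ = (2340.00)(45.00) + (3840.00)(98.00) = 481620.00 in³
x̄ = 741600.00 / 6180.00 = 120.00 in
ȳ = 481620.00 / 6180.00 = 77.93 in

x̄ = 120.00 in, ȳ = 77.93 in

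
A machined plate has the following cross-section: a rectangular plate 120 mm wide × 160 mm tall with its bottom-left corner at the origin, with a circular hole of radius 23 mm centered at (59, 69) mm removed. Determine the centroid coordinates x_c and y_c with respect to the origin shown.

x_c = 60.09 mm, y_c = 81.04 mm

Part | A | x̄ᵢ | ȳᵢ | A·x̄ᵢ | A·ȳᵢ
plate | 19200.00 | 60.00 | 80.00 | 1152000.00 | 1536000.00
hole | -1661.90 | 59.00 | 69.00 | -98052.25 | -114671.27
Σ | 17538.10 |  |  | 1053947.75 | 1421328.73
x_c = 1053947.75 / 17538.10 = 60.09 mm
y_c = 1421328.73 / 17538.10 = 81.04 mm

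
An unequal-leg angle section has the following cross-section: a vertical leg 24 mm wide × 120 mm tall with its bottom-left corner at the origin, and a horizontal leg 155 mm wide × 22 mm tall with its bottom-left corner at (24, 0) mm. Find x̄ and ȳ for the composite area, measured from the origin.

x̄ = 60.52 mm, ȳ = 33.44 mm

vertical leg: A = 24 × 120 = 2880.00, centroid at (12.00, 60.00).
horizontal leg: A = 155 × 22 = 3410.00, centroid at (101.50, 11.00).
ΣA = 6290.00 mm²
ΣAx̄ = (2880.00)(12.00) + (3410.00)(101.50) = 380675.00 mm³
ΣAȳ = (2880.00)(60.00) + (3410.00)(11.00) = 210310.00 mm³
x̄ = 380675.00 / 6290.00 = 60.52 mm
ȳ = 210310.00 / 6290.00 = 33.44 mm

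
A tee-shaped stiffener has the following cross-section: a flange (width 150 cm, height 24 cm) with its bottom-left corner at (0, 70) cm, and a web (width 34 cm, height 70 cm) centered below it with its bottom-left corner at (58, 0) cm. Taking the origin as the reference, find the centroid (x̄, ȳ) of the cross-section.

x̄ = 75.00 cm, ȳ = 63.29 cm

web: A = 34 × 70 = 2380.00, centroid at (75.00, 35.00).
flange: A = 150 × 24 = 3600.00, centroid at (75.00, 82.00).
ΣA = 5980.00 cm², ΣAx̄ = 448500.00 cm³, ΣAȳ = 378500.00 cm³.
x̄ = 448500.00/5980.00 = 75.00 cm; ȳ = 378500.00/5980.00 = 63.29 cm.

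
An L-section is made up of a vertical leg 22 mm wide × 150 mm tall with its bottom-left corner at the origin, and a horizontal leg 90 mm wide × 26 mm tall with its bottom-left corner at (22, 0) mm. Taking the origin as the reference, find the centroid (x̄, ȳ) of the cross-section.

x̄ = 34.23 mm, ȳ = 49.28 mm

vertical leg: A = 22 × 150 = 3300.00, centroid at (11.00, 75.00).
horizontal leg: A = 90 × 26 = 2340.00, centroid at (67.00, 13.00).
ΣA = 5640.00 mm², ΣAx̄ = 193080.00 mm³, ΣAȳ = 277920.00 mm³.
x̄ = 193080.00/5640.00 = 34.23 mm; ȳ = 277920.00/5640.00 = 49.28 mm.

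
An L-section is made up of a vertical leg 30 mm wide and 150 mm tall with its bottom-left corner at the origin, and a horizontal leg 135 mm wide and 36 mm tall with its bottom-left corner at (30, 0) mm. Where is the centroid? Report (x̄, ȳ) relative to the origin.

x̄ = 57.84 mm, ȳ = 45.40 mm

Part | A | x̄ᵢ | ȳᵢ | A·x̄ᵢ | A·ȳᵢ
vertical leg | 4500.00 | 15.00 | 75.00 | 67500.00 | 337500.00
horizontal leg | 4860.00 | 97.50 | 18.00 | 473850.00 | 87480.00
Σ | 9360.00 |  |  | 541350.00 | 424980.00
x̄ = 541350.00 / 9360.00 = 57.84 mm
ȳ = 424980.00 / 9360.00 = 45.40 mm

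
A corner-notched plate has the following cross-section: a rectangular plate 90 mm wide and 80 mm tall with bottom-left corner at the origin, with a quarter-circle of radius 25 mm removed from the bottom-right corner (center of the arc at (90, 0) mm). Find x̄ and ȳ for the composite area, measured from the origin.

x̄ = 42.48 mm, ȳ = 42.15 mm

plate: A = 90 × 80 = 7200.00, centroid at (45.00, 40.00).
removed quarter-circle: A = −¼π·25² = -490.87, centroid at (79.39, 10.61).
ΣA = 6709.13 mm², ΣAx̄ = 285029.69 mm³, ΣAȳ = 282791.67 mm³.
x̄ = 285029.69/6709.13 = 42.48 mm; ȳ = 282791.67/6709.13 = 42.15 mm.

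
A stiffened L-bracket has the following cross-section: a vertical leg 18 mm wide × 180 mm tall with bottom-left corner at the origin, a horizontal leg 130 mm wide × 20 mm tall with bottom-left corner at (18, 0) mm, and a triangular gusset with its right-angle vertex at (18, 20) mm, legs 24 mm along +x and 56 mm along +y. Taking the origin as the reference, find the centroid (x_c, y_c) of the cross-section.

x_c = 40.30 mm, y_c = 52.76 mm

vertical leg: A = 18 × 180 = 3240.00, centroid at (9.00, 90.00).
horizontal leg: A = 130 × 20 = 2600.00, centroid at (83.00, 10.00).
gusset: A = ½·24·56 = 672.00, centroid at (26.00, 38.67).
ΣA = 6512.00 mm², ΣAx_c = 262432.00 mm³, ΣAy_c = 343584.00 mm³.
x_c = 262432.00/6512.00 = 40.30 mm; y_c = 343584.00/6512.00 = 52.76 mm.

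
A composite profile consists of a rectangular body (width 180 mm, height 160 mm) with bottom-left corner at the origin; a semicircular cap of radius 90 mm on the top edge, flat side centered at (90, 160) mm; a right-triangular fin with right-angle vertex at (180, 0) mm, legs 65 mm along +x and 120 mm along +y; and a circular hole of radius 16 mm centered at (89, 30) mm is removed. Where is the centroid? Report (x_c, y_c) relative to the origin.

rectangular body: A = 180 × 160 = 28800.00, centroid at (90.00, 80.00).
semicircular top: A = ½π·90² = 12723.45, centroid at (90.00, 198.20).
triangular fin: A = ½·65·120 = 3900.00, centroid at (201.67, 40.00).
hole: A = −π·16² = -804.25, centroid at (89.00, 30.00).
ΣA = 44619.20 mm², ΣAx_c = 4452032.48 mm³, ΣAy_c = 4957624.61 mm³.
x_c = 4452032.48/44619.20 = 99.78 mm; y_c = 4957624.61/44619.20 = 111.11 mm.

x_c = 99.78 mm, y_c = 111.11 mm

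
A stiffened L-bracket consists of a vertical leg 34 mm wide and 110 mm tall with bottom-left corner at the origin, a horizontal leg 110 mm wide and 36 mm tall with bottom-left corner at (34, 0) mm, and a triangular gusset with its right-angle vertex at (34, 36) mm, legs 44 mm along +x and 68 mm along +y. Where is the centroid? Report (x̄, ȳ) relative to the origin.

x̄ = 53.16 mm, ȳ = 39.66 mm

vertical leg: A = 34 × 110 = 3740.00, centroid at (17.00, 55.00).
horizontal leg: A = 110 × 36 = 3960.00, centroid at (89.00, 18.00).
gusset: A = ½·44·68 = 1496.00, centroid at (48.67, 58.67).
ΣA = 9196.00 mm²
ΣAx̄ = (3740.00)(17.00) + (3960.00)(89.00) + (1496.00)(48.67) = 488825.33 mm³
ΣAȳ = (3740.00)(55.00) + (3960.00)(18.00) + (1496.00)(58.67) = 364745.33 mm³
x̄ = 488825.33 / 9196.00 = 53.16 mm
ȳ = 364745.33 / 9196.00 = 39.66 mm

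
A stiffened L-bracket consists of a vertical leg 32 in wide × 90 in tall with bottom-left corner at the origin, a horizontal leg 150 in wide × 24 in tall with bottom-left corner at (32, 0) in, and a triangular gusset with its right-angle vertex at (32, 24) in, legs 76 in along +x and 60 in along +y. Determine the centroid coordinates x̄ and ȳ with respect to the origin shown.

Part | A | x̄ᵢ | ȳᵢ | A·x̄ᵢ | A·ȳᵢ
vertical leg | 2880.00 | 16.00 | 45.00 | 46080.00 | 129600.00
horizontal leg | 3600.00 | 107.00 | 12.00 | 385200.00 | 43200.00
gusset | 2280.00 | 57.33 | 44.00 | 130720.00 | 100320.00
Σ | 8760.00 |  |  | 562000.00 | 273120.00
x̄ = 562000.00 / 8760.00 = 64.16 in
ȳ = 273120.00 / 8760.00 = 31.18 in

x̄ = 64.16 in, ȳ = 31.18 in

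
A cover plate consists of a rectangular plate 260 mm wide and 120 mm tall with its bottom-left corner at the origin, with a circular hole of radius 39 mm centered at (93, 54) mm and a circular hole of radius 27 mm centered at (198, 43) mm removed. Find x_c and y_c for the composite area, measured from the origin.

x_c = 130.87 mm, y_c = 62.80 mm

Part | A | x̄ᵢ | ȳᵢ | A·x̄ᵢ | A·ȳᵢ
plate | 31200.00 | 130.00 | 60.00 | 4056000.00 | 1872000.00
hole 1 | -4778.36 | 93.00 | 54.00 | -444387.71 | -258031.57
hole 2 | -2290.22 | 198.00 | 43.00 | -453463.77 | -98479.50
Σ | 24131.42 |  |  | 3158148.53 | 1515488.92
x_c = 3158148.53 / 24131.42 = 130.87 mm
y_c = 1515488.92 / 24131.42 = 62.80 mm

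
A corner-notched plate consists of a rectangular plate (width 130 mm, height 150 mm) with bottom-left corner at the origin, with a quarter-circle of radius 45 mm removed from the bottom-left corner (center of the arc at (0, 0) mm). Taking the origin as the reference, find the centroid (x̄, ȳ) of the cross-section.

x̄ = 69.08 mm, ȳ = 79.96 mm

plate: A = 130 × 150 = 19500.00, centroid at (65.00, 75.00).
removed quarter-circle: A = −¼π·45² = -1590.43, centroid at (19.10, 19.10).
ΣA = 17909.57 mm²
ΣAx̄ = (19500.00)(65.00) + (-1590.43)(19.10) = 1237125.00 mm³
ΣAȳ = (19500.00)(75.00) + (-1590.43)(19.10) = 1432125.00 mm³
x̄ = 1237125.00 / 17909.57 = 69.08 mm
ȳ = 1432125.00 / 17909.57 = 79.96 mm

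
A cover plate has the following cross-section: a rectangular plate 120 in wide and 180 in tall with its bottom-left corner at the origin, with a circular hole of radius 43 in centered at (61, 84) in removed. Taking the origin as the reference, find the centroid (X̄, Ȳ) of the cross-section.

X̄ = 59.63 in, Ȳ = 92.21 in

Part | A | x̄ᵢ | ȳᵢ | A·x̄ᵢ | A·ȳᵢ
plate | 21600.00 | 60.00 | 90.00 | 1296000.00 | 1944000.00
hole | -5808.80 | 61.00 | 84.00 | -354337.09 | -487939.60
Σ | 15791.20 |  |  | 941662.91 | 1456060.40
X̄ = 941662.91 / 15791.20 = 59.63 in
Ȳ = 1456060.40 / 15791.20 = 92.21 in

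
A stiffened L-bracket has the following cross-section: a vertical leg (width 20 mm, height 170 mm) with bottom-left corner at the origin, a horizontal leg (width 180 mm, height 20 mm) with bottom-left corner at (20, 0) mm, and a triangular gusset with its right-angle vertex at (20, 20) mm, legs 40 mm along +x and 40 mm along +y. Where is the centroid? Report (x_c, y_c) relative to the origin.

Part | A | x̄ᵢ | ȳᵢ | A·x̄ᵢ | A·ȳᵢ
vertical leg | 3400.00 | 10.00 | 85.00 | 34000.00 | 289000.00
horizontal leg | 3600.00 | 110.00 | 10.00 | 396000.00 | 36000.00
gusset | 800.00 | 33.33 | 33.33 | 26666.67 | 26666.67
Σ | 7800.00 |  |  | 456666.67 | 351666.67
x_c = 456666.67 / 7800.00 = 58.55 mm
y_c = 351666.67 / 7800.00 = 45.09 mm

x_c = 58.55 mm, y_c = 45.09 mm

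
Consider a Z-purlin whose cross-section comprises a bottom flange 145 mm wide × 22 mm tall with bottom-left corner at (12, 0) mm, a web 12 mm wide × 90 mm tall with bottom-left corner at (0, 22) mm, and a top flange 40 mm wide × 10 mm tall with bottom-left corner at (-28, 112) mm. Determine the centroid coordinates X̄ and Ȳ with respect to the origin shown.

X̄ = 58.42 mm, Ȳ = 33.03 mm

Part | A | x̄ᵢ | ȳᵢ | A·x̄ᵢ | A·ȳᵢ
bottom flange | 3190.00 | 84.50 | 11.00 | 269555.00 | 35090.00
web | 1080.00 | 6.00 | 67.00 | 6480.00 | 72360.00
top flange | 400.00 | -8.00 | 117.00 | -3200.00 | 46800.00
Σ | 4670.00 |  |  | 272835.00 | 154250.00
X̄ = 272835.00 / 4670.00 = 58.42 mm
Ȳ = 154250.00 / 4670.00 = 33.03 mm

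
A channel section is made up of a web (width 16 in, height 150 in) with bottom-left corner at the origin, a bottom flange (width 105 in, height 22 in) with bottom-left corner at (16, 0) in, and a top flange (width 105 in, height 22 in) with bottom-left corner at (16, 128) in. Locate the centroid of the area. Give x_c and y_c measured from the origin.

x_c = 47.82 in, y_c = 75.00 in

web: A = 16 × 150 = 2400.00, centroid at (8.00, 75.00).
bottom flange: A = 105 × 22 = 2310.00, centroid at (68.50, 11.00).
top flange: A = 105 × 22 = 2310.00, centroid at (68.50, 139.00).
ΣA = 7020.00 in²
ΣAx_c = (2400.00)(8.00) + (2310.00)(68.50) + (2310.00)(68.50) = 335670.00 in³
ΣAy_c = (2400.00)(75.00) + (2310.00)(11.00) + (2310.00)(139.00) = 526500.00 in³
x_c = 335670.00 / 7020.00 = 47.82 in
y_c = 526500.00 / 7020.00 = 75.00 in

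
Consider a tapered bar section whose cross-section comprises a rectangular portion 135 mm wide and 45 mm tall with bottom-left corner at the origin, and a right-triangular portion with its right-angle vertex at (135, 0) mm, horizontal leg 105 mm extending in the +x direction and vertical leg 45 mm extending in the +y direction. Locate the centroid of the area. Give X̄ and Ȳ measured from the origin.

X̄ = 96.20 mm, Ȳ = 20.40 mm

rectangular portion: A = 135 × 45 = 6075.00, centroid at (67.50, 22.50).
triangular portion: A = ½·105·45 = 2362.50, centroid at (170.00, 15.00).
ΣA = 8437.50 mm²
ΣAX̄ = (6075.00)(67.50) + (2362.50)(170.00) = 811687.50 mm³
ΣAȲ = (6075.00)(22.50) + (2362.50)(15.00) = 172125.00 mm³
X̄ = 811687.50 / 8437.50 = 96.20 mm
Ȳ = 172125.00 / 8437.50 = 20.40 mm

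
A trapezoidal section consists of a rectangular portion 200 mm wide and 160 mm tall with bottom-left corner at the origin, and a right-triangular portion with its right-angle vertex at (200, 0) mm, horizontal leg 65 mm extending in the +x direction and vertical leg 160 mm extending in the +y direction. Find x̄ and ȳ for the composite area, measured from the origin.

x̄ = 117.01 mm, ȳ = 76.27 mm

rectangular portion: A = 200 × 160 = 32000.00, centroid at (100.00, 80.00).
triangular portion: A = ½·65·160 = 5200.00, centroid at (221.67, 53.33).
ΣA = 37200.00 mm²
ΣAx̄ = (32000.00)(100.00) + (5200.00)(221.67) = 4352666.67 mm³
ΣAȳ = (32000.00)(80.00) + (5200.00)(53.33) = 2837333.33 mm³
x̄ = 4352666.67 / 37200.00 = 117.01 mm
ȳ = 2837333.33 / 37200.00 = 76.27 mm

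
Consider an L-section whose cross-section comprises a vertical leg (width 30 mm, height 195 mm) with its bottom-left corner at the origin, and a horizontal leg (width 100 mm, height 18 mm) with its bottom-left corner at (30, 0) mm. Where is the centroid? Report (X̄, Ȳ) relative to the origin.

Part | A | x̄ᵢ | ȳᵢ | A·x̄ᵢ | A·ȳᵢ
vertical leg | 5850.00 | 15.00 | 97.50 | 87750.00 | 570375.00
horizontal leg | 1800.00 | 80.00 | 9.00 | 144000.00 | 16200.00
Σ | 7650.00 |  |  | 231750.00 | 586575.00
X̄ = 231750.00 / 7650.00 = 30.29 mm
Ȳ = 586575.00 / 7650.00 = 76.68 mm

X̄ = 30.29 mm, Ȳ = 76.68 mm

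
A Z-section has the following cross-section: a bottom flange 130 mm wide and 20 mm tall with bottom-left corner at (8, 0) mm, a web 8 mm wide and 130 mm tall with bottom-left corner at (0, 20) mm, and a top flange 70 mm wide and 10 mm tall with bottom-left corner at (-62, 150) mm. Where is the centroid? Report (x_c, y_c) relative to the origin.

x_c = 40.34 mm, y_c = 51.36 mm

Part | A | x̄ᵢ | ȳᵢ | A·x̄ᵢ | A·ȳᵢ
bottom flange | 2600.00 | 73.00 | 10.00 | 189800.00 | 26000.00
web | 1040.00 | 4.00 | 85.00 | 4160.00 | 88400.00
top flange | 700.00 | -27.00 | 155.00 | -18900.00 | 108500.00
Σ | 4340.00 |  |  | 175060.00 | 222900.00
x_c = 175060.00 / 4340.00 = 40.34 mm
y_c = 222900.00 / 4340.00 = 51.36 mm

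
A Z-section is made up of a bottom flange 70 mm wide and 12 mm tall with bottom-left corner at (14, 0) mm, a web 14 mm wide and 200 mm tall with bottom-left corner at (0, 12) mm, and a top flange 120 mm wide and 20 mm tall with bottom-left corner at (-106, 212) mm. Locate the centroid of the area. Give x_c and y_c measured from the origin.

x_c = -8.22 mm, y_c = 140.97 mm

Part | A | x̄ᵢ | ȳᵢ | A·x̄ᵢ | A·ȳᵢ
bottom flange | 840.00 | 49.00 | 6.00 | 41160.00 | 5040.00
web | 2800.00 | 7.00 | 112.00 | 19600.00 | 313600.00
top flange | 2400.00 | -46.00 | 222.00 | -110400.00 | 532800.00
Σ | 6040.00 |  |  | -49640.00 | 851440.00
x_c = -49640.00 / 6040.00 = -8.22 mm
y_c = 851440.00 / 6040.00 = 140.97 mm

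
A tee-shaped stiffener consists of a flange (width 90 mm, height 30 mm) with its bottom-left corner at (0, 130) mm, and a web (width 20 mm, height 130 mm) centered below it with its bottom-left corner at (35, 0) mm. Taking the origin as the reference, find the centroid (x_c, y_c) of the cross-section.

Part | A | x̄ᵢ | ȳᵢ | A·x̄ᵢ | A·ȳᵢ
web | 2600.00 | 45.00 | 65.00 | 117000.00 | 169000.00
flange | 2700.00 | 45.00 | 145.00 | 121500.00 | 391500.00
Σ | 5300.00 |  |  | 238500.00 | 560500.00
x_c = 238500.00 / 5300.00 = 45.00 mm
y_c = 560500.00 / 5300.00 = 105.75 mm

x_c = 45.00 mm, y_c = 105.75 mm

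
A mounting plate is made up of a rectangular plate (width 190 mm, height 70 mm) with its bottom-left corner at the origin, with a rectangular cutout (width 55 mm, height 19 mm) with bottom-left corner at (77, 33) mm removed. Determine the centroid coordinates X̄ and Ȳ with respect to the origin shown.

X̄ = 94.19 mm, Ȳ = 34.36 mm

plate: A = 190 × 70 = 13300.00, centroid at (95.00, 35.00).
hole: A = −(55 × 19) = -1045.00, centroid at (104.50, 42.50).
ΣA = 12255.00 mm²
ΣAX̄ = (13300.00)(95.00) + (-1045.00)(104.50) = 1154297.50 mm³
ΣAȲ = (13300.00)(35.00) + (-1045.00)(42.50) = 421087.50 mm³
X̄ = 1154297.50 / 12255.00 = 94.19 mm
Ȳ = 421087.50 / 12255.00 = 34.36 mm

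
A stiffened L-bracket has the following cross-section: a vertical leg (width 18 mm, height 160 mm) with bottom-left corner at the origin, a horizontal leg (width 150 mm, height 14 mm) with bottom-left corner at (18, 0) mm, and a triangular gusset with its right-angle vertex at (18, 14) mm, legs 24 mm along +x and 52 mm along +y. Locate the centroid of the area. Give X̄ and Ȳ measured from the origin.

X̄ = 42.37 mm, Ȳ = 47.23 mm

vertical leg: A = 18 × 160 = 2880.00, centroid at (9.00, 80.00).
horizontal leg: A = 150 × 14 = 2100.00, centroid at (93.00, 7.00).
gusset: A = ½·24·52 = 624.00, centroid at (26.00, 31.33).
ΣA = 5604.00 mm²
ΣAX̄ = (2880.00)(9.00) + (2100.00)(93.00) + (624.00)(26.00) = 237444.00 mm³
ΣAȲ = (2880.00)(80.00) + (2100.00)(7.00) + (624.00)(31.33) = 264652.00 mm³
X̄ = 237444.00 / 5604.00 = 42.37 mm
Ȳ = 264652.00 / 5604.00 = 47.23 mm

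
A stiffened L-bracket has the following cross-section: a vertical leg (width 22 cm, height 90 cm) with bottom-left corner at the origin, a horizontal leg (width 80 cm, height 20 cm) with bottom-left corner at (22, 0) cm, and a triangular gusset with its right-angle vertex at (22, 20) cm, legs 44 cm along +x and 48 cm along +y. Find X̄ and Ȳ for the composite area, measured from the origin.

vertical leg: A = 22 × 90 = 1980.00, centroid at (11.00, 45.00).
horizontal leg: A = 80 × 20 = 1600.00, centroid at (62.00, 10.00).
gusset: A = ½·44·48 = 1056.00, centroid at (36.67, 36.00).
ΣA = 4636.00 cm²
ΣAX̄ = (1980.00)(11.00) + (1600.00)(62.00) + (1056.00)(36.67) = 159700.00 cm³
ΣAȲ = (1980.00)(45.00) + (1600.00)(10.00) + (1056.00)(36.00) = 143116.00 cm³
X̄ = 159700.00 / 4636.00 = 34.45 cm
Ȳ = 143116.00 / 4636.00 = 30.87 cm

X̄ = 34.45 cm, Ȳ = 30.87 cm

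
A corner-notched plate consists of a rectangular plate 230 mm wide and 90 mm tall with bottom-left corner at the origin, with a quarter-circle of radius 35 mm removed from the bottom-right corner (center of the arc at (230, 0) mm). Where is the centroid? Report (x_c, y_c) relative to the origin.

plate: A = 230 × 90 = 20700.00, centroid at (115.00, 45.00).
removed quarter-circle: A = −¼π·35² = -962.11, centroid at (215.15, 14.85).
ΣA = 19737.89 mm², ΣAx_c = 2173505.73 mm³, ΣAy_c = 917208.33 mm³.
x_c = 2173505.73/19737.89 = 110.12 mm; y_c = 917208.33/19737.89 = 46.47 mm.

x_c = 110.12 mm, y_c = 46.47 mm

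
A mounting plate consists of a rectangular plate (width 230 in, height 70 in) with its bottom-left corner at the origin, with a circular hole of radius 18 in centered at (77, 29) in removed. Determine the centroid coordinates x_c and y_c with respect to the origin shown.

x_c = 117.56 in, y_c = 35.40 in

plate: A = 230 × 70 = 16100.00, centroid at (115.00, 35.00).
hole: A = −π·18² = -1017.88, centroid at (77.00, 29.00).
ΣA = 15082.12 in², ΣAx_c = 1773123.55 in³, ΣAy_c = 533981.60 in³.
x_c = 1773123.55/15082.12 = 117.56 in; y_c = 533981.60/15082.12 = 35.40 in.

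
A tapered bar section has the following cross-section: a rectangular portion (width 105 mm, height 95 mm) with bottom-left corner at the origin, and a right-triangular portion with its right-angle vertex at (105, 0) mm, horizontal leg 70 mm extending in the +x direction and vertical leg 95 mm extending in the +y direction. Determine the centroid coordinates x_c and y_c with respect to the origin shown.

x_c = 71.46 mm, y_c = 43.54 mm

rectangular portion: A = 105 × 95 = 9975.00, centroid at (52.50, 47.50).
triangular portion: A = ½·70·95 = 3325.00, centroid at (128.33, 31.67).
ΣA = 13300.00 mm², ΣAx_c = 950395.83 mm³, ΣAy_c = 579104.17 mm³.
x_c = 950395.83/13300.00 = 71.46 mm; y_c = 579104.17/13300.00 = 43.54 mm.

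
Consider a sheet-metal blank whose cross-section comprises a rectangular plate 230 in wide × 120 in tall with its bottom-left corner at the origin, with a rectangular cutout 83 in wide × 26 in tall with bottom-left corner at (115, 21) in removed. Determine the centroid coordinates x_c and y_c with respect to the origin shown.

x_c = 111.48 in, y_c = 62.21 in

plate: A = 230 × 120 = 27600.00, centroid at (115.00, 60.00).
hole: A = −(83 × 26) = -2158.00, centroid at (156.50, 34.00).
ΣA = 25442.00 in²
ΣAx_c = (27600.00)(115.00) + (-2158.00)(156.50) = 2836273.00 in³
ΣAy_c = (27600.00)(60.00) + (-2158.00)(34.00) = 1582628.00 in³
x_c = 2836273.00 / 25442.00 = 111.48 in
y_c = 1582628.00 / 25442.00 = 62.21 in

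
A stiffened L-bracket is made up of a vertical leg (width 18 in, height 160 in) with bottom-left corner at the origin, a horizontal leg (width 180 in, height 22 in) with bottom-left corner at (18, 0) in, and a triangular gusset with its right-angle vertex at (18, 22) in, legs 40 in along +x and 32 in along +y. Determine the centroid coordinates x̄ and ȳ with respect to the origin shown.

x̄ = 63.32 in, ȳ = 39.42 in

Part | A | x̄ᵢ | ȳᵢ | A·x̄ᵢ | A·ȳᵢ
vertical leg | 2880.00 | 9.00 | 80.00 | 25920.00 | 230400.00
horizontal leg | 3960.00 | 108.00 | 11.00 | 427680.00 | 43560.00
gusset | 640.00 | 31.33 | 32.67 | 20053.33 | 20906.67
Σ | 7480.00 |  |  | 473653.33 | 294866.67
x̄ = 473653.33 / 7480.00 = 63.32 in
ȳ = 294866.67 / 7480.00 = 39.42 in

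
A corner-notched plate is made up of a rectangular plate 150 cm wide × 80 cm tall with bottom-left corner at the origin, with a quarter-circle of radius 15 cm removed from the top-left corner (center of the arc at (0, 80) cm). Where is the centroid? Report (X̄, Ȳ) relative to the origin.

plate: A = 150 × 80 = 12000.00, centroid at (75.00, 40.00).
removed quarter-circle: A = −¼π·15² = -176.71, centroid at (6.37, 73.63).
ΣA = 11823.29 cm²
ΣAX̄ = (12000.00)(75.00) + (-176.71)(6.37) = 898875.00 cm³
ΣAȲ = (12000.00)(40.00) + (-176.71)(73.63) = 466987.83 cm³
X̄ = 898875.00 / 11823.29 = 76.03 cm
Ȳ = 466987.83 / 11823.29 = 39.50 cm

X̄ = 76.03 cm, Ȳ = 39.50 cm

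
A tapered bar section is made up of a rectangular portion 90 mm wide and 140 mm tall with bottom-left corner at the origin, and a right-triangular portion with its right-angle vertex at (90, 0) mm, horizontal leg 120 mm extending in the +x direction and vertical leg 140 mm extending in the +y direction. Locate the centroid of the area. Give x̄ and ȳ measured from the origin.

x̄ = 79.00 mm, ȳ = 60.67 mm

rectangular portion: A = 90 × 140 = 12600.00, centroid at (45.00, 70.00).
triangular portion: A = ½·120·140 = 8400.00, centroid at (130.00, 46.67).
ΣA = 21000.00 mm²
ΣAx̄ = (12600.00)(45.00) + (8400.00)(130.00) = 1659000.00 mm³
ΣAȳ = (12600.00)(70.00) + (8400.00)(46.67) = 1274000.00 mm³
x̄ = 1659000.00 / 21000.00 = 79.00 mm
ȳ = 1274000.00 / 21000.00 = 60.67 mm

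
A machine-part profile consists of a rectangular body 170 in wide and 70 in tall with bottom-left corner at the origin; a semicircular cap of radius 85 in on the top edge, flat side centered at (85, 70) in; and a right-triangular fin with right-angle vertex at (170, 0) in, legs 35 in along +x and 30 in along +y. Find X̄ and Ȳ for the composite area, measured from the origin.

X̄ = 87.13 in, Ȳ = 68.38 in

Part | A | x̄ᵢ | ȳᵢ | A·x̄ᵢ | A·ȳᵢ
rectangular body | 11900.00 | 85.00 | 35.00 | 1011500.00 | 416500.00
semicircular top | 11349.00 | 85.00 | 106.08 | 964665.29 | 1203846.91
triangular fin | 525.00 | 181.67 | 10.00 | 95375.00 | 5250.00
Σ | 23774.00 |  |  | 2071540.29 | 1625596.91
X̄ = 2071540.29 / 23774.00 = 87.13 in
Ȳ = 1625596.91 / 23774.00 = 68.38 in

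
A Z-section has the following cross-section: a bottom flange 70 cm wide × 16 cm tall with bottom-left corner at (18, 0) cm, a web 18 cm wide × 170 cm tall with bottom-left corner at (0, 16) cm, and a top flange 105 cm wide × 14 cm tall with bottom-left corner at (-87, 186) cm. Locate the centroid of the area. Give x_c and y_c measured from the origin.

bottom flange: A = 70 × 16 = 1120.00, centroid at (53.00, 8.00).
web: A = 18 × 170 = 3060.00, centroid at (9.00, 101.00).
top flange: A = 105 × 14 = 1470.00, centroid at (-34.50, 193.00).
ΣA = 5650.00 cm²
ΣAx_c = (1120.00)(53.00) + (3060.00)(9.00) + (1470.00)(-34.50) = 36185.00 cm³
ΣAy_c = (1120.00)(8.00) + (3060.00)(101.00) + (1470.00)(193.00) = 601730.00 cm³
x_c = 36185.00 / 5650.00 = 6.40 cm
y_c = 601730.00 / 5650.00 = 106.50 cm

x_c = 6.40 cm, y_c = 106.50 cm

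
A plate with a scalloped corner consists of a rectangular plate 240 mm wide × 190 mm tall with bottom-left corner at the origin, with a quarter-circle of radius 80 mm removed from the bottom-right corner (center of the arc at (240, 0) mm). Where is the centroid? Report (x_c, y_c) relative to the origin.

Part | A | x̄ᵢ | ȳᵢ | A·x̄ᵢ | A·ȳᵢ
plate | 45600.00 | 120.00 | 95.00 | 5472000.00 | 4332000.00
removed quarter-circle | -5026.55 | 206.05 | 33.95 | -1035704.91 | -170666.67
Σ | 40573.45 |  |  | 4436295.09 | 4161333.33
x_c = 4436295.09 / 40573.45 = 109.34 mm
y_c = 4161333.33 / 40573.45 = 102.56 mm

x_c = 109.34 mm, y_c = 102.56 mm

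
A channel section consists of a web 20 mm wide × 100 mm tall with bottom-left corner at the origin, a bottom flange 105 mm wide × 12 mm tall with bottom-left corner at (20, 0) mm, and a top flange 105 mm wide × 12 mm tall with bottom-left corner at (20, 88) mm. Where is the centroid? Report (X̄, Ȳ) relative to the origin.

web: A = 20 × 100 = 2000.00, centroid at (10.00, 50.00).
bottom flange: A = 105 × 12 = 1260.00, centroid at (72.50, 6.00).
top flange: A = 105 × 12 = 1260.00, centroid at (72.50, 94.00).
ΣA = 4520.00 mm², ΣAX̄ = 202700.00 mm³, ΣAȲ = 226000.00 mm³.
X̄ = 202700.00/4520.00 = 44.85 mm; Ȳ = 226000.00/4520.00 = 50.00 mm.

X̄ = 44.85 mm, Ȳ = 50.00 mm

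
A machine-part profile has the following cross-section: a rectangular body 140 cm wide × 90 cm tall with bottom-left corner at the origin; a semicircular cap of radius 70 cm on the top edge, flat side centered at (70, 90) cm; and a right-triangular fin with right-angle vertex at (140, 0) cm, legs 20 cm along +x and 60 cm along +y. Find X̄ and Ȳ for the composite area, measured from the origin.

X̄ = 72.20 cm, Ȳ = 71.80 cm

rectangular body: A = 140 × 90 = 12600.00, centroid at (70.00, 45.00).
semicircular top: A = ½π·70² = 7696.90, centroid at (70.00, 119.71).
triangular fin: A = ½·20·60 = 600.00, centroid at (146.67, 20.00).
ΣA = 20896.90 cm², ΣAX̄ = 1508783.14 cm³, ΣAȲ = 1500387.85 cm³.
X̄ = 1508783.14/20896.90 = 72.20 cm; Ȳ = 1500387.85/20896.90 = 71.80 cm.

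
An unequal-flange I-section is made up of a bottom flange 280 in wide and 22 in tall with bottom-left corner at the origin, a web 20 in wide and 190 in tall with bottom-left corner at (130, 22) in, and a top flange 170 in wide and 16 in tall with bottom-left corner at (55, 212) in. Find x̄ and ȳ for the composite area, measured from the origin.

Part | A | x̄ᵢ | ȳᵢ | A·x̄ᵢ | A·ȳᵢ
bottom flange | 6160.00 | 140.00 | 11.00 | 862400.00 | 67760.00
web | 3800.00 | 140.00 | 117.00 | 532000.00 | 444600.00
top flange | 2720.00 | 140.00 | 220.00 | 380800.00 | 598400.00
Σ | 12680.00 |  |  | 1775200.00 | 1110760.00
x̄ = 1775200.00 / 12680.00 = 140.00 in
ȳ = 1110760.00 / 12680.00 = 87.60 in

x̄ = 140.00 in, ȳ = 87.60 in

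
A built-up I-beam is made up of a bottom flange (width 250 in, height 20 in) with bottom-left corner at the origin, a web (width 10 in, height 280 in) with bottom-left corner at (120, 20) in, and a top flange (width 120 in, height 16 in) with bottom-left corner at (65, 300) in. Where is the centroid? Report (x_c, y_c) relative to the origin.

Part | A | x̄ᵢ | ȳᵢ | A·x̄ᵢ | A·ȳᵢ
bottom flange | 5000.00 | 125.00 | 10.00 | 625000.00 | 50000.00
web | 2800.00 | 125.00 | 160.00 | 350000.00 | 448000.00
top flange | 1920.00 | 125.00 | 308.00 | 240000.00 | 591360.00
Σ | 9720.00 |  |  | 1215000.00 | 1089360.00
x_c = 1215000.00 / 9720.00 = 125.00 in
y_c = 1089360.00 / 9720.00 = 112.07 in

x_c = 125.00 in, y_c = 112.07 in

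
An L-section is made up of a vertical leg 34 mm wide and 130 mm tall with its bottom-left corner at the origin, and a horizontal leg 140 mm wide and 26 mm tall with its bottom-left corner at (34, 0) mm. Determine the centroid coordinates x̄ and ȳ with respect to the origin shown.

Part | A | x̄ᵢ | ȳᵢ | A·x̄ᵢ | A·ȳᵢ
vertical leg | 4420.00 | 17.00 | 65.00 | 75140.00 | 287300.00
horizontal leg | 3640.00 | 104.00 | 13.00 | 378560.00 | 47320.00
Σ | 8060.00 |  |  | 453700.00 | 334620.00
x̄ = 453700.00 / 8060.00 = 56.29 mm
ȳ = 334620.00 / 8060.00 = 41.52 mm

x̄ = 56.29 mm, ȳ = 41.52 mm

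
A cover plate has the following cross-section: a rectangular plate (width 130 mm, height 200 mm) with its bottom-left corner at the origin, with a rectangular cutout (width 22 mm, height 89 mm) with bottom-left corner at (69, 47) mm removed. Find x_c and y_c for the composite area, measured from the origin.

x_c = 63.78 mm, y_c = 100.69 mm

plate: A = 130 × 200 = 26000.00, centroid at (65.00, 100.00).
hole: A = −(22 × 89) = -1958.00, centroid at (80.00, 91.50).
ΣA = 24042.00 mm²
ΣAx_c = (26000.00)(65.00) + (-1958.00)(80.00) = 1533360.00 mm³
ΣAy_c = (26000.00)(100.00) + (-1958.00)(91.50) = 2420843.00 mm³
x_c = 1533360.00 / 24042.00 = 63.78 mm
y_c = 2420843.00 / 24042.00 = 100.69 mm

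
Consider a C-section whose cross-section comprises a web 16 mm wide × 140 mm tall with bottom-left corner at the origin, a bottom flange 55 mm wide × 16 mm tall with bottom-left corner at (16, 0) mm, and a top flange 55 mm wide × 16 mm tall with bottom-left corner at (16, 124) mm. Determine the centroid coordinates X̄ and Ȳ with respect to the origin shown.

X̄ = 23.62 mm, Ȳ = 70.00 mm

Part | A | x̄ᵢ | ȳᵢ | A·x̄ᵢ | A·ȳᵢ
web | 2240.00 | 8.00 | 70.00 | 17920.00 | 156800.00
bottom flange | 880.00 | 43.50 | 8.00 | 38280.00 | 7040.00
top flange | 880.00 | 43.50 | 132.00 | 38280.00 | 116160.00
Σ | 4000.00 |  |  | 94480.00 | 280000.00
X̄ = 94480.00 / 4000.00 = 23.62 mm
Ȳ = 280000.00 / 4000.00 = 70.00 mm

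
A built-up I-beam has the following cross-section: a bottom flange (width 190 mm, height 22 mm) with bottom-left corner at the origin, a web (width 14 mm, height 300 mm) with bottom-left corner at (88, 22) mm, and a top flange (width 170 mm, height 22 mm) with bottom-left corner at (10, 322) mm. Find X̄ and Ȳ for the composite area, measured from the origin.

X̄ = 95.00 mm, Ȳ = 166.16 mm

Part | A | x̄ᵢ | ȳᵢ | A·x̄ᵢ | A·ȳᵢ
bottom flange | 4180.00 | 95.00 | 11.00 | 397100.00 | 45980.00
web | 4200.00 | 95.00 | 172.00 | 399000.00 | 722400.00
top flange | 3740.00 | 95.00 | 333.00 | 355300.00 | 1245420.00
Σ | 12120.00 |  |  | 1151400.00 | 2013800.00
X̄ = 1151400.00 / 12120.00 = 95.00 mm
Ȳ = 2013800.00 / 12120.00 = 166.16 mm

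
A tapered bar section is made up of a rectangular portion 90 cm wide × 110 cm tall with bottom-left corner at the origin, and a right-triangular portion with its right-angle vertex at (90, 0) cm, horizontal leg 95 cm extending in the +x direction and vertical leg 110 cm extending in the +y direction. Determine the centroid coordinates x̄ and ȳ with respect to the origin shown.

x̄ = 71.48 cm, ȳ = 48.67 cm

rectangular portion: A = 90 × 110 = 9900.00, centroid at (45.00, 55.00).
triangular portion: A = ½·95·110 = 5225.00, centroid at (121.67, 36.67).
ΣA = 15125.00 cm², ΣAx̄ = 1081208.33 cm³, ΣAȳ = 736083.33 cm³.
x̄ = 1081208.33/15125.00 = 71.48 cm; ȳ = 736083.33/15125.00 = 48.67 cm.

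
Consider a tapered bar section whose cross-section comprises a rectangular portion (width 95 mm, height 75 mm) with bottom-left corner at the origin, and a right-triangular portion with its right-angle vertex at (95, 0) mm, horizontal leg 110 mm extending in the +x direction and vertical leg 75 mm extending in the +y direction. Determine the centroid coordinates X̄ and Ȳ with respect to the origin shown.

Part | A | x̄ᵢ | ȳᵢ | A·x̄ᵢ | A·ȳᵢ
rectangular portion | 7125.00 | 47.50 | 37.50 | 338437.50 | 267187.50
triangular portion | 4125.00 | 131.67 | 25.00 | 543125.00 | 103125.00
Σ | 11250.00 |  |  | 881562.50 | 370312.50
X̄ = 881562.50 / 11250.00 = 78.36 mm
Ȳ = 370312.50 / 11250.00 = 32.92 mm

X̄ = 78.36 mm, Ȳ = 32.92 mm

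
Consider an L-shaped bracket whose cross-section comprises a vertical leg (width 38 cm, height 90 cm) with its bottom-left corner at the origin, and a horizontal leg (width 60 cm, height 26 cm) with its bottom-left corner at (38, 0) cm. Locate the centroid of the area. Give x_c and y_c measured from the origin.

vertical leg: A = 38 × 90 = 3420.00, centroid at (19.00, 45.00).
horizontal leg: A = 60 × 26 = 1560.00, centroid at (68.00, 13.00).
ΣA = 4980.00 cm²
ΣAx_c = (3420.00)(19.00) + (1560.00)(68.00) = 171060.00 cm³
ΣAy_c = (3420.00)(45.00) + (1560.00)(13.00) = 174180.00 cm³
x_c = 171060.00 / 4980.00 = 34.35 cm
y_c = 174180.00 / 4980.00 = 34.98 cm

x_c = 34.35 cm, y_c = 34.98 cm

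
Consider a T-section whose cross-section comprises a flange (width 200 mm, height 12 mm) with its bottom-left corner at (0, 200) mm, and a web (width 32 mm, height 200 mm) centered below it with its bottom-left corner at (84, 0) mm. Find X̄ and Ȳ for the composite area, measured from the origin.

X̄ = 100.00 mm, Ȳ = 128.91 mm

Part | A | x̄ᵢ | ȳᵢ | A·x̄ᵢ | A·ȳᵢ
web | 6400.00 | 100.00 | 100.00 | 640000.00 | 640000.00
flange | 2400.00 | 100.00 | 206.00 | 240000.00 | 494400.00
Σ | 8800.00 |  |  | 880000.00 | 1134400.00
X̄ = 880000.00 / 8800.00 = 100.00 mm
Ȳ = 1134400.00 / 8800.00 = 128.91 mm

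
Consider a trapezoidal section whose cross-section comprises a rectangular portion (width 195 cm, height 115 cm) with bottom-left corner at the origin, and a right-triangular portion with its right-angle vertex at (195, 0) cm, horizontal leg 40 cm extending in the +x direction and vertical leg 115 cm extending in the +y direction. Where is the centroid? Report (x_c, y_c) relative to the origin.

rectangular portion: A = 195 × 115 = 22425.00, centroid at (97.50, 57.50).
triangular portion: A = ½·40·115 = 2300.00, centroid at (208.33, 38.33).
ΣA = 24725.00 cm², ΣAx_c = 2665604.17 cm³, ΣAy_c = 1377604.17 cm³.
x_c = 2665604.17/24725.00 = 107.81 cm; y_c = 1377604.17/24725.00 = 55.72 cm.

x_c = 107.81 cm, y_c = 55.72 cm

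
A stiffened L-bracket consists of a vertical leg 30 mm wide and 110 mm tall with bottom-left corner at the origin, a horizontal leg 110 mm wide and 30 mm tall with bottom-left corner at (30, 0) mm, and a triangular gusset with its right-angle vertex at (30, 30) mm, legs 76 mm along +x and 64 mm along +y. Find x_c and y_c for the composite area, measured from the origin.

vertical leg: A = 30 × 110 = 3300.00, centroid at (15.00, 55.00).
horizontal leg: A = 110 × 30 = 3300.00, centroid at (85.00, 15.00).
gusset: A = ½·76·64 = 2432.00, centroid at (55.33, 51.33).
ΣA = 9032.00 mm²
ΣAx_c = (3300.00)(15.00) + (3300.00)(85.00) + (2432.00)(55.33) = 464570.67 mm³
ΣAy_c = (3300.00)(55.00) + (3300.00)(15.00) + (2432.00)(51.33) = 355842.67 mm³
x_c = 464570.67 / 9032.00 = 51.44 mm
y_c = 355842.67 / 9032.00 = 39.40 mm

x_c = 51.44 mm, y_c = 39.40 mm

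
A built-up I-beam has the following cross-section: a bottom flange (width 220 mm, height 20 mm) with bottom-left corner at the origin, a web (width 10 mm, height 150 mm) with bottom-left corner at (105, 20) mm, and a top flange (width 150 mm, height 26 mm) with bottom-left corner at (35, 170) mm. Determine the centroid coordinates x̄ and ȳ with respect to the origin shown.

x̄ = 110.00 mm, ȳ = 91.86 mm

Part | A | x̄ᵢ | ȳᵢ | A·x̄ᵢ | A·ȳᵢ
bottom flange | 4400.00 | 110.00 | 10.00 | 484000.00 | 44000.00
web | 1500.00 | 110.00 | 95.00 | 165000.00 | 142500.00
top flange | 3900.00 | 110.00 | 183.00 | 429000.00 | 713700.00
Σ | 9800.00 |  |  | 1078000.00 | 900200.00
x̄ = 1078000.00 / 9800.00 = 110.00 mm
ȳ = 900200.00 / 9800.00 = 91.86 mm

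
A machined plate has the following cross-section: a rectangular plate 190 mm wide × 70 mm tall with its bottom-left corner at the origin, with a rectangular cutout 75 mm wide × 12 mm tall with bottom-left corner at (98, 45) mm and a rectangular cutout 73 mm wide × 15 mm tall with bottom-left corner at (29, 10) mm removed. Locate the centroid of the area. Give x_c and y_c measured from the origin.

x_c = 94.63 mm, y_c = 35.42 mm

Part | A | x̄ᵢ | ȳᵢ | A·x̄ᵢ | A·ȳᵢ
plate | 13300.00 | 95.00 | 35.00 | 1263500.00 | 465500.00
hole 1 | -900.00 | 135.50 | 51.00 | -121950.00 | -45900.00
hole 2 | -1095.00 | 65.50 | 17.50 | -71722.50 | -19162.50
Σ | 11305.00 |  |  | 1069827.50 | 400437.50
x_c = 1069827.50 / 11305.00 = 94.63 mm
y_c = 400437.50 / 11305.00 = 35.42 mm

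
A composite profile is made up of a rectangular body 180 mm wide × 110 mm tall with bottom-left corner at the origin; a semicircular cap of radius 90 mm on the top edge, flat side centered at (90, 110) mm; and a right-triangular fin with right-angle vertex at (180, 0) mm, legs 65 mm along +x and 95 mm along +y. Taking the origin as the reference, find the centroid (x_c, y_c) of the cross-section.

rectangular body: A = 180 × 110 = 19800.00, centroid at (90.00, 55.00).
semicircular top: A = ½π·90² = 12723.45, centroid at (90.00, 148.20).
triangular fin: A = ½·65·95 = 3087.50, centroid at (201.67, 31.67).
ΣA = 35610.95 mm²
ΣAx_c = (19800.00)(90.00) + (12723.45)(90.00) + (3087.50)(201.67) = 3549756.36 mm³
ΣAy_c = (19800.00)(55.00) + (12723.45)(148.20) + (3087.50)(31.67) = 3072350.36 mm³
x_c = 3549756.36 / 35610.95 = 99.68 mm
y_c = 3072350.36 / 35610.95 = 86.28 mm

x_c = 99.68 mm, y_c = 86.28 mm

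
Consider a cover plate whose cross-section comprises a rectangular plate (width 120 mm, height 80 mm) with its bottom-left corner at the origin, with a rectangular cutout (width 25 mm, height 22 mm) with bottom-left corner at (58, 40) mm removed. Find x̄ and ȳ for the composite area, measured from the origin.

Part | A | x̄ᵢ | ȳᵢ | A·x̄ᵢ | A·ȳᵢ
plate | 9600.00 | 60.00 | 40.00 | 576000.00 | 384000.00
hole | -550.00 | 70.50 | 51.00 | -38775.00 | -28050.00
Σ | 9050.00 |  |  | 537225.00 | 355950.00
x̄ = 537225.00 / 9050.00 = 59.36 mm
ȳ = 355950.00 / 9050.00 = 39.33 mm

x̄ = 59.36 mm, ȳ = 39.33 mm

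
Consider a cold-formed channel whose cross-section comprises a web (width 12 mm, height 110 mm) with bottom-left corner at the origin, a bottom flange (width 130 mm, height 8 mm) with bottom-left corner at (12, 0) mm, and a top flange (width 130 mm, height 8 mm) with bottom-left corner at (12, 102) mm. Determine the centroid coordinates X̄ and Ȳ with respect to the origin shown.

X̄ = 49.44 mm, Ȳ = 55.00 mm

Part | A | x̄ᵢ | ȳᵢ | A·x̄ᵢ | A·ȳᵢ
web | 1320.00 | 6.00 | 55.00 | 7920.00 | 72600.00
bottom flange | 1040.00 | 77.00 | 4.00 | 80080.00 | 4160.00
top flange | 1040.00 | 77.00 | 106.00 | 80080.00 | 110240.00
Σ | 3400.00 |  |  | 168080.00 | 187000.00
X̄ = 168080.00 / 3400.00 = 49.44 mm
Ȳ = 187000.00 / 3400.00 = 55.00 mm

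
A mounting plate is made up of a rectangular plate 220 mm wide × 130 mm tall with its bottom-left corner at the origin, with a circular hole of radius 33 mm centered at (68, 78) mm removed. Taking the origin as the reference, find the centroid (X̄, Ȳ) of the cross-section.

Part | A | x̄ᵢ | ȳᵢ | A·x̄ᵢ | A·ȳᵢ
plate | 28600.00 | 110.00 | 65.00 | 3146000.00 | 1859000.00
hole | -3421.19 | 68.00 | 78.00 | -232641.22 | -266853.16
Σ | 25178.81 |  |  | 2913358.78 | 1592146.84
X̄ = 2913358.78 / 25178.81 = 115.71 mm
Ȳ = 1592146.84 / 25178.81 = 63.23 mm

X̄ = 115.71 mm, Ȳ = 63.23 mm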